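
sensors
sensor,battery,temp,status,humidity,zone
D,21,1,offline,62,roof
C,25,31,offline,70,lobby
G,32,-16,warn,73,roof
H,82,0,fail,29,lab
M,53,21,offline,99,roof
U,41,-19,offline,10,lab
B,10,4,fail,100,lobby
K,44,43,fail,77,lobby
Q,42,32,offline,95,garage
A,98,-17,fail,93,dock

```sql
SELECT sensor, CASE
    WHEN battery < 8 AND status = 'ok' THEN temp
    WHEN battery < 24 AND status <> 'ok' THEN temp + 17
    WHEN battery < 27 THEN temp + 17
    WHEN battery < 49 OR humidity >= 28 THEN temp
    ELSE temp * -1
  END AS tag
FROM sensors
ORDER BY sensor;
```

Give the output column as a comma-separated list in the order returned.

-17, 21, 48, 18, -16, 0, 43, 21, 32, -19

sensor=A: battery < 49 OR humidity >= 28 → -17
sensor=B: battery < 24 AND status <> 'ok' → 21
sensor=C: battery < 27 → 48
sensor=D: battery < 24 AND status <> 'ok' → 18
sensor=G: battery < 49 OR humidity >= 28 → -16
sensor=H: battery < 49 OR humidity >= 28 → 0
sensor=K: battery < 49 OR humidity >= 28 → 43
sensor=M: battery < 49 OR humidity >= 28 → 21
sensor=Q: battery < 49 OR humidity >= 28 → 32
sensor=U: battery < 49 OR humidity >= 28 → -19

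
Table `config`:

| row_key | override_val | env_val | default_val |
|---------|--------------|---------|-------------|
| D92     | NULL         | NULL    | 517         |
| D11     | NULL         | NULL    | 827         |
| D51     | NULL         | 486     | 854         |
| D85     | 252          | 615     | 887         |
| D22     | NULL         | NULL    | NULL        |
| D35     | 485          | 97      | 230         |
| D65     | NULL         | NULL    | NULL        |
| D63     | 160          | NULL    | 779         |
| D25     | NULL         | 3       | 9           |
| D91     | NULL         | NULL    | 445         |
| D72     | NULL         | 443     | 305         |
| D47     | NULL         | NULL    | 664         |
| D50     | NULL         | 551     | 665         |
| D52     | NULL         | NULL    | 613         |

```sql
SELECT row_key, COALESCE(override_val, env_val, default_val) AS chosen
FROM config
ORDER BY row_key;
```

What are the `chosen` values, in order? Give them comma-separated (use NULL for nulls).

row_key=D11: override_val=NULL, env_val=NULL, default_val=827 → 827
row_key=D22: override_val=NULL, env_val=NULL, default_val=NULL (all NULL) → NULL
row_key=D25: override_val=NULL, env_val=3 → 3
row_key=D35: override_val=485 → 485
row_key=D47: override_val=NULL, env_val=NULL, default_val=664 → 664
row_key=D50: override_val=NULL, env_val=551 → 551
row_key=D51: override_val=NULL, env_val=486 → 486
row_key=D52: override_val=NULL, env_val=NULL, default_val=613 → 613
row_key=D63: override_val=160 → 160
row_key=D65: override_val=NULL, env_val=NULL, default_val=NULL (all NULL) → NULL
row_key=D72: override_val=NULL, env_val=443 → 443
row_key=D85: override_val=252 → 252
row_key=D91: override_val=NULL, env_val=NULL, default_val=445 → 445
row_key=D92: override_val=NULL, env_val=NULL, default_val=517 → 517

827, NULL, 3, 485, 664, 551, 486, 613, 160, NULL, 443, 252, 445, 517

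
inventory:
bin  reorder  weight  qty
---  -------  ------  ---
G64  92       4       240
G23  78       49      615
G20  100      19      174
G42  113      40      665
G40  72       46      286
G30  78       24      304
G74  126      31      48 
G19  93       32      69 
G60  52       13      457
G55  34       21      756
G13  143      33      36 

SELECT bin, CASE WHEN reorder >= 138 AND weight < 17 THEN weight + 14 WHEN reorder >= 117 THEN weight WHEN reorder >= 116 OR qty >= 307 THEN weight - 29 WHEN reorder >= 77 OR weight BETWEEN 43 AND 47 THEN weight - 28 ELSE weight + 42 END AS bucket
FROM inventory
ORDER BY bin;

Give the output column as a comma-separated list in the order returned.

33, 4, -9, 20, -4, 18, 11, -8, -16, -24, 31

bin=G13: reorder >= 117 → 33
bin=G19: reorder >= 77 OR weight BETWEEN 43 AND 47 → 4
bin=G20: reorder >= 77 OR weight BETWEEN 43 AND 47 → -9
bin=G23: reorder >= 116 OR qty >= 307 → 20
bin=G30: reorder >= 77 OR weight BETWEEN 43 AND 47 → -4
bin=G40: reorder >= 77 OR weight BETWEEN 43 AND 47 → 18
bin=G42: reorder >= 116 OR qty >= 307 → 11
bin=G55: reorder >= 116 OR qty >= 307 → -8
bin=G60: reorder >= 116 OR qty >= 307 → -16
bin=G64: reorder >= 77 OR weight BETWEEN 43 AND 47 → -24
bin=G74: reorder >= 117 → 31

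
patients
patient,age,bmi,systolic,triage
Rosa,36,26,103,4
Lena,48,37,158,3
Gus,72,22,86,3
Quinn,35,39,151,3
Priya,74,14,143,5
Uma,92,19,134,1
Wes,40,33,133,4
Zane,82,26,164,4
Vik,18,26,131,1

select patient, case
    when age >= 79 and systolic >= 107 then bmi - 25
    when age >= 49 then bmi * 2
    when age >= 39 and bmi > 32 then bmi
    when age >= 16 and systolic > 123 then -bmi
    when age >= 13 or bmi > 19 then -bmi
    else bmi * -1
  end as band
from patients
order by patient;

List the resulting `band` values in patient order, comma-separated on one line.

patient=Gus: age >= 49 → 44
patient=Lena: age >= 39 and bmi > 32 → 37
patient=Priya: age >= 49 → 28
patient=Quinn: age >= 16 and systolic > 123 → -39
patient=Rosa: age >= 13 or bmi > 19 → -26
patient=Uma: age >= 79 and systolic >= 107 → -6
patient=Vik: age >= 16 and systolic > 123 → -26
patient=Wes: age >= 39 and bmi > 32 → 33
patient=Zane: age >= 79 and systolic >= 107 → 1

44, 37, 28, -39, -26, -6, -26, 33, 1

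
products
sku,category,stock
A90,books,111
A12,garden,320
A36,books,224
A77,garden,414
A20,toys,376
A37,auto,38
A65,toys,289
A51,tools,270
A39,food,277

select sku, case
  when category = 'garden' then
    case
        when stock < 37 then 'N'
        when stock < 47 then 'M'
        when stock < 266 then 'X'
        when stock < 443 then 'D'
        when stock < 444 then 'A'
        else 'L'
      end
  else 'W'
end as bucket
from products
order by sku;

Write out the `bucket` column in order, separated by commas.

sku=A12: category='garden' → inner[stock < 443] → D
sku=A20: category='toys' → outer ELSE → W
sku=A36: category='books' → outer ELSE → W
sku=A37: category='auto' → outer ELSE → W
sku=A39: category='food' → outer ELSE → W
sku=A51: category='tools' → outer ELSE → W
sku=A65: category='toys' → outer ELSE → W
sku=A77: category='garden' → inner[stock < 443] → D
sku=A90: category='books' → outer ELSE → W

D, W, W, W, W, W, W, D, W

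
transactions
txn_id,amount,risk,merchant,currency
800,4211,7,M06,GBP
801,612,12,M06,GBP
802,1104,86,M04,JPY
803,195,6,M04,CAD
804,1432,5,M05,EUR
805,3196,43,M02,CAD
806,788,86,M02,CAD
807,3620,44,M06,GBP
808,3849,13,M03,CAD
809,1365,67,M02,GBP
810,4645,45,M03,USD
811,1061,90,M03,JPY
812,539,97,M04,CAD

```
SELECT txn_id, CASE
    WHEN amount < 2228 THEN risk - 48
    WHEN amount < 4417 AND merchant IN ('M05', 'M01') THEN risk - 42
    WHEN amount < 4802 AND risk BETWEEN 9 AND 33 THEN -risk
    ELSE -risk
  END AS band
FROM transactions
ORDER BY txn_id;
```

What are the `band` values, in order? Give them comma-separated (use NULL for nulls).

txn_id=800: ELSE → -7
txn_id=801: amount < 2228 → -36
txn_id=802: amount < 2228 → 38
txn_id=803: amount < 2228 → -42
txn_id=804: amount < 2228 → -43
txn_id=805: ELSE → -43
txn_id=806: amount < 2228 → 38
txn_id=807: ELSE → -44
txn_id=808: amount < 4802 AND risk BETWEEN 9 AND 33 → -13
txn_id=809: amount < 2228 → 19
txn_id=810: ELSE → -45
txn_id=811: amount < 2228 → 42
txn_id=812: amount < 2228 → 49

-7, -36, 38, -42, -43, -43, 38, -44, -13, 19, -45, 42, 49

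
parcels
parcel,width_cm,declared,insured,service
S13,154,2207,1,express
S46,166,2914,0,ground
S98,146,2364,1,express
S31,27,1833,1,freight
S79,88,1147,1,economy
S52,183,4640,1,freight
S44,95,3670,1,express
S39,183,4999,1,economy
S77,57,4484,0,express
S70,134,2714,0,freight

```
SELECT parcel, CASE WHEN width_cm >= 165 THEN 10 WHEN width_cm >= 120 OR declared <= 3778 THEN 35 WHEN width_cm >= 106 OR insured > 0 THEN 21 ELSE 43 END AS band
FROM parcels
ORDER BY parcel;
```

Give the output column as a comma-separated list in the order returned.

parcel=S13: width_cm >= 120 OR declared <= 3778 → 35
parcel=S31: width_cm >= 120 OR declared <= 3778 → 35
parcel=S39: width_cm >= 165 → 10
parcel=S44: width_cm >= 120 OR declared <= 3778 → 35
parcel=S46: width_cm >= 165 → 10
parcel=S52: width_cm >= 165 → 10
parcel=S70: width_cm >= 120 OR declared <= 3778 → 35
parcel=S77: ELSE → 43
parcel=S79: width_cm >= 120 OR declared <= 3778 → 35
parcel=S98: width_cm >= 120 OR declared <= 3778 → 35

35, 35, 10, 35, 10, 10, 35, 43, 35, 35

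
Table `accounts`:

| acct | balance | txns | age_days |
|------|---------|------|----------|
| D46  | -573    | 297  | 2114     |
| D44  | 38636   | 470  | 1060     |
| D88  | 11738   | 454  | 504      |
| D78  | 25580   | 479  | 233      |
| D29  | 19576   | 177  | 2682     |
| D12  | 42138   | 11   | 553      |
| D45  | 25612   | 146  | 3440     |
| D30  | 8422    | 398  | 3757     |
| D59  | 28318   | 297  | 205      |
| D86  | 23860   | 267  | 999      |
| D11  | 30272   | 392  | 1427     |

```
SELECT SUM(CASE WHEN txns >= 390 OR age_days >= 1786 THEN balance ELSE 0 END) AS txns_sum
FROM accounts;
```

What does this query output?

159263

acct=D46: ✓ → -573
acct=D44: ✓ → 38636
acct=D88: ✓ → 11738
acct=D78: ✓ → 25580
acct=D29: ✓ → 19576
acct=D12: ✗
acct=D45: ✓ → 25612
acct=D30: ✓ → 8422
acct=D59: ✗
acct=D86: ✗
acct=D11: ✓ → 30272
txns_sum = -573 + 38636 + 11738 + 25580 + 19576 + 25612 + 8422 + 30272 = 159263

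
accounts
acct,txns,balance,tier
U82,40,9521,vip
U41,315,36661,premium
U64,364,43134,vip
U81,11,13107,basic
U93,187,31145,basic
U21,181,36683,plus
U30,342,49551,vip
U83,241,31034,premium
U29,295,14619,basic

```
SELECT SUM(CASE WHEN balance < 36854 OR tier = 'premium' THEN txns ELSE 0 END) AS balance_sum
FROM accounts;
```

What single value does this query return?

acct=U82: ✓ → 40
acct=U41: ✓ → 315
acct=U64: ✗
acct=U81: ✓ → 11
acct=U93: ✓ → 187
acct=U21: ✓ → 181
acct=U30: ✗
acct=U83: ✓ → 241
acct=U29: ✓ → 295
balance_sum = 40 + 315 + 11 + 187 + 181 + 241 + 295 = 1270

1270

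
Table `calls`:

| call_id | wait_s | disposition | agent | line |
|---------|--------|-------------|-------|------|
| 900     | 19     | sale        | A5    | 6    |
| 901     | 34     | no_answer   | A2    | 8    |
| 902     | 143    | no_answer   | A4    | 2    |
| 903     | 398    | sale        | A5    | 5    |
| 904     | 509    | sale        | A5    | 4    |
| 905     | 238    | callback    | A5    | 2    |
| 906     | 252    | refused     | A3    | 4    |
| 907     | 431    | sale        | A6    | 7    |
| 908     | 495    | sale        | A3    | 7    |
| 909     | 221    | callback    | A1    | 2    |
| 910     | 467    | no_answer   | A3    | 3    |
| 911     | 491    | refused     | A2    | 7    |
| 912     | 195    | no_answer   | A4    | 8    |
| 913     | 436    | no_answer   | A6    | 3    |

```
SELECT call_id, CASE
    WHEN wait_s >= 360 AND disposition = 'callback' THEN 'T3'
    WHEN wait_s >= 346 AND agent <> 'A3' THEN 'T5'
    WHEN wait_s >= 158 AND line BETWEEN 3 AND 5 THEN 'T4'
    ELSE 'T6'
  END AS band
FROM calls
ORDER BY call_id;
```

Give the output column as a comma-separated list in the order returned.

call_id=900: ELSE → T6
call_id=901: ELSE → T6
call_id=902: ELSE → T6
call_id=903: wait_s >= 346 AND agent <> 'A3' → T5
call_id=904: wait_s >= 346 AND agent <> 'A3' → T5
call_id=905: ELSE → T6
call_id=906: wait_s >= 158 AND line BETWEEN 3 AND 5 → T4
call_id=907: wait_s >= 346 AND agent <> 'A3' → T5
call_id=908: ELSE → T6
call_id=909: ELSE → T6
call_id=910: wait_s >= 158 AND line BETWEEN 3 AND 5 → T4
call_id=911: wait_s >= 346 AND agent <> 'A3' → T5
call_id=912: ELSE → T6
call_id=913: wait_s >= 346 AND agent <> 'A3' → T5

T6, T6, T6, T5, T5, T6, T4, T5, T6, T6, T4, T5, T6, T5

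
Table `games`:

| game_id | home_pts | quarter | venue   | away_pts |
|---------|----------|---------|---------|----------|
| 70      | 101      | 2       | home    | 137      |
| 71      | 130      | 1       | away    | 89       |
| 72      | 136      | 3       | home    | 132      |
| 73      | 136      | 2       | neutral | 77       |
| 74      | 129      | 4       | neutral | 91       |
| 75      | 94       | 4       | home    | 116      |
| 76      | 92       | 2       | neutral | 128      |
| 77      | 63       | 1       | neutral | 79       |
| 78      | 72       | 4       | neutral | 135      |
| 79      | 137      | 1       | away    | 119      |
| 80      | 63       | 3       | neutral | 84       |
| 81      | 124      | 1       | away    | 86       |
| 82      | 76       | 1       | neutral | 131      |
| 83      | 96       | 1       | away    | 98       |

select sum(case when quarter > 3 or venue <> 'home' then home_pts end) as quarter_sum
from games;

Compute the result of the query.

game_id=70: ✗
game_id=71: ✓ → 130
game_id=72: ✗
game_id=73: ✓ → 136
game_id=74: ✓ → 129
game_id=75: ✓ → 94
game_id=76: ✓ → 92
game_id=77: ✓ → 63
game_id=78: ✓ → 72
game_id=79: ✓ → 137
game_id=80: ✓ → 63
game_id=81: ✓ → 124
game_id=82: ✓ → 76
game_id=83: ✓ → 96
quarter_sum = 130 + 136 + 129 + 94 + 92 + 63 + 72 + 137 + 63 + 124 + 76 + 96 = 1212

1212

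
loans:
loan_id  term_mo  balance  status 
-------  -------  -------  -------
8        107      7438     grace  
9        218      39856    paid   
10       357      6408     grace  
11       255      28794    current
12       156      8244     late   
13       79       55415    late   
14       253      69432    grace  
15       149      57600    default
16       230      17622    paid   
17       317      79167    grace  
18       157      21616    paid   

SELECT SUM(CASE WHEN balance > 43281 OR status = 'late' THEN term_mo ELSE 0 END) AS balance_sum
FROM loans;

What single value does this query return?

loan_id=8: ✗
loan_id=9: ✗
loan_id=10: ✗
loan_id=11: ✗
loan_id=12: ✓ → 156
loan_id=13: ✓ → 79
loan_id=14: ✓ → 253
loan_id=15: ✓ → 149
loan_id=16: ✗
loan_id=17: ✓ → 317
loan_id=18: ✗
balance_sum = 156 + 79 + 253 + 149 + 317 = 954

954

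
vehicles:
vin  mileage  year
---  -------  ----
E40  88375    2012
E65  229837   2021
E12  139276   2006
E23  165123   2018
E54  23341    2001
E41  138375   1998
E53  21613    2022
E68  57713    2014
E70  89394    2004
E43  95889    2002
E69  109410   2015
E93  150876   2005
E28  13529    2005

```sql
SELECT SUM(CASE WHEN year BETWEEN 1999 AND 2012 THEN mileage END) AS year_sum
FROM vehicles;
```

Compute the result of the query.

600680

vin=E40: ✓ → 88375
vin=E65: ✗
vin=E12: ✓ → 139276
vin=E23: ✗
vin=E54: ✓ → 23341
vin=E41: ✗
vin=E53: ✗
vin=E68: ✗
vin=E70: ✓ → 89394
vin=E43: ✓ → 95889
vin=E69: ✗
vin=E93: ✓ → 150876
vin=E28: ✓ → 13529
year_sum = 88375 + 139276 + 23341 + 89394 + 95889 + 150876 + 13529 = 600680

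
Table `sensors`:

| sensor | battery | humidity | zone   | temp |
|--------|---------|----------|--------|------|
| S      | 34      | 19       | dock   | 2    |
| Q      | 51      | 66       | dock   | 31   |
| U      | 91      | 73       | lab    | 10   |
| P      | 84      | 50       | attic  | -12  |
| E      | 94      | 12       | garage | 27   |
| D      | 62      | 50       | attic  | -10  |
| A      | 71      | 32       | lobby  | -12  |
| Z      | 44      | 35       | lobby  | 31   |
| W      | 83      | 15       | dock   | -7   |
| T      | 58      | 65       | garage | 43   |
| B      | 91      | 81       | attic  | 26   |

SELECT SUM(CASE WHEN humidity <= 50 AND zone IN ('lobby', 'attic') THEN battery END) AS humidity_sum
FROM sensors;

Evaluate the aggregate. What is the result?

sensor=S: ✗
sensor=Q: ✗
sensor=U: ✗
sensor=P: ✓ → 84
sensor=E: ✗
sensor=D: ✓ → 62
sensor=A: ✓ → 71
sensor=Z: ✓ → 44
sensor=W: ✗
sensor=T: ✗
sensor=B: ✗
humidity_sum = 84 + 62 + 71 + 44 = 261

261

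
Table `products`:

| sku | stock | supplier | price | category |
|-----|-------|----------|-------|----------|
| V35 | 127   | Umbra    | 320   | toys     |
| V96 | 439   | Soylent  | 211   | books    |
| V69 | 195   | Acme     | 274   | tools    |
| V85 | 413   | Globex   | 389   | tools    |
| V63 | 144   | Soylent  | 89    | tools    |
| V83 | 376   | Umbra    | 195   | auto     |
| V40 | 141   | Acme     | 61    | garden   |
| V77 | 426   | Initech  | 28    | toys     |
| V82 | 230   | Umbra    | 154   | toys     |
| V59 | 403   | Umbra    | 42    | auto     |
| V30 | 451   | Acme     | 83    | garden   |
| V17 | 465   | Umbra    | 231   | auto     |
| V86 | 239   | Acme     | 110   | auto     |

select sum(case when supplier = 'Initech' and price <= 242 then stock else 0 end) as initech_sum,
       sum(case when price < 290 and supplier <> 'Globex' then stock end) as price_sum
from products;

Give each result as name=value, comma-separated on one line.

[initech_sum: supplier = 'Initech' and price <= 242]
sku=V35: ✗
sku=V96: ✗
sku=V69: ✗
sku=V85: ✗
sku=V63: ✗
sku=V83: ✗
sku=V40: ✗
sku=V77: ✓ → 426
sku=V82: ✗
sku=V59: ✗
sku=V30: ✗
sku=V17: ✗
sku=V86: ✗
initech_sum = 426
—
[price_sum: price < 290 and supplier <> 'Globex']
sku=V35: ✗
sku=V96: ✓ → 439
sku=V69: ✓ → 195
sku=V85: ✗
sku=V63: ✓ → 144
sku=V83: ✓ → 376
sku=V40: ✓ → 141
sku=V77: ✓ → 426
sku=V82: ✓ → 230
sku=V59: ✓ → 403
sku=V30: ✓ → 451
sku=V17: ✓ → 465
sku=V86: ✓ → 239
price_sum = 439 + 195 + 144 + 376 + 141 + 426 + 230 + 403 + 451 + 465 + 239 = 3509

initech_sum=426, price_sum=3509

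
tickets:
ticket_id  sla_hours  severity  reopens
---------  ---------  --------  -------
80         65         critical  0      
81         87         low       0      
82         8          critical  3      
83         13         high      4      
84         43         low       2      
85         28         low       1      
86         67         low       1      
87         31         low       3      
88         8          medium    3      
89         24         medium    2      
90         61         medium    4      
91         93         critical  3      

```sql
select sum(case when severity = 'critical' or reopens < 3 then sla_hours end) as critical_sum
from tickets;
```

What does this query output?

ticket_id=80: ✓ → 65
ticket_id=81: ✓ → 87
ticket_id=82: ✓ → 8
ticket_id=83: ✗
ticket_id=84: ✓ → 43
ticket_id=85: ✓ → 28
ticket_id=86: ✓ → 67
ticket_id=87: ✗
ticket_id=88: ✗
ticket_id=89: ✓ → 24
ticket_id=90: ✗
ticket_id=91: ✓ → 93
critical_sum = 65 + 87 + 8 + 43 + 28 + 67 + 24 + 93 = 415

415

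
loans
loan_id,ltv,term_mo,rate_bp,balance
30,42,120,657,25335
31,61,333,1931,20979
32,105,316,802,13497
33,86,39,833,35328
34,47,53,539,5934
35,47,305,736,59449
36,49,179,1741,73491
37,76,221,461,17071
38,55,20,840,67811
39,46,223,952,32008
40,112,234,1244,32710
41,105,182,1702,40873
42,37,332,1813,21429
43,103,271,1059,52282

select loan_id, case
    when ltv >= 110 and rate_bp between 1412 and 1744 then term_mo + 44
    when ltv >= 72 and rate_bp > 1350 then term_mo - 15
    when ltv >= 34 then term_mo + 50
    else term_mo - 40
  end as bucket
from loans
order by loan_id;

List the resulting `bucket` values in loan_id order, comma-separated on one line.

170, 383, 366, 89, 103, 355, 229, 271, 70, 273, 284, 167, 382, 321

loan_id=30: ltv >= 34 → 170
loan_id=31: ltv >= 34 → 383
loan_id=32: ltv >= 34 → 366
loan_id=33: ltv >= 34 → 89
loan_id=34: ltv >= 34 → 103
loan_id=35: ltv >= 34 → 355
loan_id=36: ltv >= 34 → 229
loan_id=37: ltv >= 34 → 271
loan_id=38: ltv >= 34 → 70
loan_id=39: ltv >= 34 → 273
loan_id=40: ltv >= 34 → 284
loan_id=41: ltv >= 72 and rate_bp > 1350 → 167
loan_id=42: ltv >= 34 → 382
loan_id=43: ltv >= 34 → 321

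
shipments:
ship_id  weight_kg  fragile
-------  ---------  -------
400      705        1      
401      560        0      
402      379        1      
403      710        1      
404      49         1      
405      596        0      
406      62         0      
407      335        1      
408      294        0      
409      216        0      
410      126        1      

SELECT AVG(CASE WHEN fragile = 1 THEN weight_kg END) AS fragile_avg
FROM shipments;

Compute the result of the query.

ship_id=400: ✓ → 705
ship_id=401: ✗
ship_id=402: ✓ → 379
ship_id=403: ✓ → 710
ship_id=404: ✓ → 49
ship_id=405: ✗
ship_id=406: ✗
ship_id=407: ✓ → 335
ship_id=408: ✗
ship_id=409: ✗
ship_id=410: ✓ → 126
fragile_avg = (705 + 379 + 710 + 49 + 335 + 126) / 6 = 384

384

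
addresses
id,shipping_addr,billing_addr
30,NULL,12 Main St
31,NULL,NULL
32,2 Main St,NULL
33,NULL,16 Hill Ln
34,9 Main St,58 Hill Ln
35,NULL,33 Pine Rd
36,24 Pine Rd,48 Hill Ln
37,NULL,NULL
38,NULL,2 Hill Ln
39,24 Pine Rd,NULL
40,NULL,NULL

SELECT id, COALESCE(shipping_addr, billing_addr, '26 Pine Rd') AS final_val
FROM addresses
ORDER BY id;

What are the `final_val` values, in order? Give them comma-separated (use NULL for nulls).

id=30: shipping_addr=NULL, billing_addr=12 Main St → 12 Main St
id=31: shipping_addr=NULL, billing_addr=NULL, → literal 26 Pine Rd → 26 Pine Rd
id=32: shipping_addr=2 Main St → 2 Main St
id=33: shipping_addr=NULL, billing_addr=16 Hill Ln → 16 Hill Ln
id=34: shipping_addr=9 Main St → 9 Main St
id=35: shipping_addr=NULL, billing_addr=33 Pine Rd → 33 Pine Rd
id=36: shipping_addr=24 Pine Rd → 24 Pine Rd
id=37: shipping_addr=NULL, billing_addr=NULL, → literal 26 Pine Rd → 26 Pine Rd
id=38: shipping_addr=NULL, billing_addr=2 Hill Ln → 2 Hill Ln
id=39: shipping_addr=24 Pine Rd → 24 Pine Rd
id=40: shipping_addr=NULL, billing_addr=NULL, → literal 26 Pine Rd → 26 Pine Rd

12 Main St, 26 Pine Rd, 2 Main St, 16 Hill Ln, 9 Main St, 33 Pine Rd, 24 Pine Rd, 26 Pine Rd, 2 Hill Ln, 24 Pine Rd, 26 Pine Rd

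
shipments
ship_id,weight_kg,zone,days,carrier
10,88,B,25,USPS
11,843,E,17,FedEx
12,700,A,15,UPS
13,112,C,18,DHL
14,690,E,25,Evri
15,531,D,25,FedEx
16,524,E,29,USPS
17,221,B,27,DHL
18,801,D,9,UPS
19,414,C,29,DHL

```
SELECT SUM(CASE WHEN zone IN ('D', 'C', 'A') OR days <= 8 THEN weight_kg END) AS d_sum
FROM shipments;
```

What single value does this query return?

2558

ship_id=10: ✗
ship_id=11: ✗
ship_id=12: ✓ → 700
ship_id=13: ✓ → 112
ship_id=14: ✗
ship_id=15: ✓ → 531
ship_id=16: ✗
ship_id=17: ✗
ship_id=18: ✓ → 801
ship_id=19: ✓ → 414
d_sum = 700 + 112 + 531 + 801 + 414 = 2558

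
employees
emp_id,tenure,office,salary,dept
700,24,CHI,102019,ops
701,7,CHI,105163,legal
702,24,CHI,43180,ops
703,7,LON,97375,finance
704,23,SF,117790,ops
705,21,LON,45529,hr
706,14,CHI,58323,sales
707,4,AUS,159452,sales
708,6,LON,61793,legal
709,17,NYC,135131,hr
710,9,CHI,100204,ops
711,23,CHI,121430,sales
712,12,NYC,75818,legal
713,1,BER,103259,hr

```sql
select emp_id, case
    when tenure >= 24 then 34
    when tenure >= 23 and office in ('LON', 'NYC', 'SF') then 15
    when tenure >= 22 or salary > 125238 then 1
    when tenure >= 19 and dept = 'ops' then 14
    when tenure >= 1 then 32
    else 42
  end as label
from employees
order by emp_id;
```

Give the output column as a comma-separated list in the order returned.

emp_id=700: tenure >= 24 → 34
emp_id=701: tenure >= 1 → 32
emp_id=702: tenure >= 24 → 34
emp_id=703: tenure >= 1 → 32
emp_id=704: tenure >= 23 and office in ('LON', 'NYC', 'SF') → 15
emp_id=705: tenure >= 1 → 32
emp_id=706: tenure >= 1 → 32
emp_id=707: tenure >= 22 or salary > 125238 → 1
emp_id=708: tenure >= 1 → 32
emp_id=709: tenure >= 22 or salary > 125238 → 1
emp_id=710: tenure >= 1 → 32
emp_id=711: tenure >= 22 or salary > 125238 → 1
emp_id=712: tenure >= 1 → 32
emp_id=713: tenure >= 1 → 32

34, 32, 34, 32, 15, 32, 32, 1, 32, 1, 32, 1, 32, 32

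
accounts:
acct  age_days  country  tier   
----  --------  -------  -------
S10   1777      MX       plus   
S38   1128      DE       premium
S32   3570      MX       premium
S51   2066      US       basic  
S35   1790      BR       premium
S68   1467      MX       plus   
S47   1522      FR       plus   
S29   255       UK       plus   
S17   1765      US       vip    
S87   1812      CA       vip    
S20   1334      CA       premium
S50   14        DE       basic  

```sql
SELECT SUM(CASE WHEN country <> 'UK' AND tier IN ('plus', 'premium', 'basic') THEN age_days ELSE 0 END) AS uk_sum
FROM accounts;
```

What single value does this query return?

14668

acct=S10: ✓ → 1777
acct=S38: ✓ → 1128
acct=S32: ✓ → 3570
acct=S51: ✓ → 2066
acct=S35: ✓ → 1790
acct=S68: ✓ → 1467
acct=S47: ✓ → 1522
acct=S29: ✗
acct=S17: ✗
acct=S87: ✗
acct=S20: ✓ → 1334
acct=S50: ✓ → 14
uk_sum = 1777 + 1128 + 3570 + 2066 + 1790 + 1467 + 1522 + 1334 + 14 = 14668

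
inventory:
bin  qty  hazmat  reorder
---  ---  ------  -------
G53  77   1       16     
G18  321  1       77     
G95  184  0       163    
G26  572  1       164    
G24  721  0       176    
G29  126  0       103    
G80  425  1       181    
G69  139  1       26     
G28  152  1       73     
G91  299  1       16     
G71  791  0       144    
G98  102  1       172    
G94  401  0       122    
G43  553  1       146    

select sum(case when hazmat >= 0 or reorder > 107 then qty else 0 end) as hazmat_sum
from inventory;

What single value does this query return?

4863

bin=G53: ✓ → 77
bin=G18: ✓ → 321
bin=G95: ✓ → 184
bin=G26: ✓ → 572
bin=G24: ✓ → 721
bin=G29: ✓ → 126
bin=G80: ✓ → 425
bin=G69: ✓ → 139
bin=G28: ✓ → 152
bin=G91: ✓ → 299
bin=G71: ✓ → 791
bin=G98: ✓ → 102
bin=G94: ✓ → 401
bin=G43: ✓ → 553
hazmat_sum = 77 + 321 + 184 + 572 + 721 + 126 + 425 + 139 + 152 + 299 + 791 + 102 + 401 + 553 = 4863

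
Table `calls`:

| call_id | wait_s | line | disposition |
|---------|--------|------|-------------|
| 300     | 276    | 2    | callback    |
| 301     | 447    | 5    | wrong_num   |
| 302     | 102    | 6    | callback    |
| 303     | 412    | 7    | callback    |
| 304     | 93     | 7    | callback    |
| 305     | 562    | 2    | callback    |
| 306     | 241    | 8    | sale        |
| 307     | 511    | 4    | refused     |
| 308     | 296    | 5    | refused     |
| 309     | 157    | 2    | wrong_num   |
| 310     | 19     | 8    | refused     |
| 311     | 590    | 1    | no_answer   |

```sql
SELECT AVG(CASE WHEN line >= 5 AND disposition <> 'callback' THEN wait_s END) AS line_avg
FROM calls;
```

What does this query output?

call_id=300: ✗
call_id=301: ✓ → 447
call_id=302: ✗
call_id=303: ✗
call_id=304: ✗
call_id=305: ✗
call_id=306: ✓ → 241
call_id=307: ✗
call_id=308: ✓ → 296
call_id=309: ✗
call_id=310: ✓ → 19
call_id=311: ✗
line_avg = (447 + 241 + 296 + 19) / 4 = 250.75

250.75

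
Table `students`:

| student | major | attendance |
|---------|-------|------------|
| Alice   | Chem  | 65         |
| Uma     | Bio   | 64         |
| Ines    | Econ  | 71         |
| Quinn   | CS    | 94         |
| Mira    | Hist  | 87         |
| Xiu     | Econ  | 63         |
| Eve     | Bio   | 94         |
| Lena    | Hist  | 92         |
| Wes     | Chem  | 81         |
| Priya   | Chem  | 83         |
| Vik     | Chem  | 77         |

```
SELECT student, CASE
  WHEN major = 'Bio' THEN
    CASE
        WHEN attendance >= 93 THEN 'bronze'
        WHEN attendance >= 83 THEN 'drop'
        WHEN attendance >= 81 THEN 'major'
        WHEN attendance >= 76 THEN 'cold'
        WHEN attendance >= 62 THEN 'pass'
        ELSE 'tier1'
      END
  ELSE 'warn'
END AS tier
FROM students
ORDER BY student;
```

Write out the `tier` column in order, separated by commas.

student=Alice: major='Chem' → outer ELSE → warn
student=Eve: major='Bio' → inner[attendance >= 93] → bronze
student=Ines: major='Econ' → outer ELSE → warn
student=Lena: major='Hist' → outer ELSE → warn
student=Mira: major='Hist' → outer ELSE → warn
student=Priya: major='Chem' → outer ELSE → warn
student=Quinn: major='CS' → outer ELSE → warn
student=Uma: major='Bio' → inner[attendance >= 62] → pass
student=Vik: major='Chem' → outer ELSE → warn
student=Wes: major='Chem' → outer ELSE → warn
student=Xiu: major='Econ' → outer ELSE → warn

warn, bronze, warn, warn, warn, warn, warn, pass, warn, warn, warn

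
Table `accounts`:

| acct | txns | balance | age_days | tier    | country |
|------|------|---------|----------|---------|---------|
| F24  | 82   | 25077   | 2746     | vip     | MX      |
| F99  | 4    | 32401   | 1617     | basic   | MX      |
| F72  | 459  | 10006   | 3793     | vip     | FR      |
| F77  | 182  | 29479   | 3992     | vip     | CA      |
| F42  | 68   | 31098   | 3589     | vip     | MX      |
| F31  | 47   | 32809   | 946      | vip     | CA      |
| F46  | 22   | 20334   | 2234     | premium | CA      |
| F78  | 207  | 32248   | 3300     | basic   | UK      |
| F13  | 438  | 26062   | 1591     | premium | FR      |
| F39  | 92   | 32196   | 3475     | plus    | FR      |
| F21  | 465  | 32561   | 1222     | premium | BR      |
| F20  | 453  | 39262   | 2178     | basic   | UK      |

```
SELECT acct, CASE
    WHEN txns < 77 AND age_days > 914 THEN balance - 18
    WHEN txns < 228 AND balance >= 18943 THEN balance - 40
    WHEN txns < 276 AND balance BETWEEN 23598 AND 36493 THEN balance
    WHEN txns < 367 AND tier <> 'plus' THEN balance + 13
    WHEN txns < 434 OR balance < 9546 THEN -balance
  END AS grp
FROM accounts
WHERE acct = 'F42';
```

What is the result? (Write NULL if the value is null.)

acct = F42: txns=68, balance=31098, age_days=3589, tier=vip, country=MX.
txns < 77 AND age_days > 914 → true → 31080

31080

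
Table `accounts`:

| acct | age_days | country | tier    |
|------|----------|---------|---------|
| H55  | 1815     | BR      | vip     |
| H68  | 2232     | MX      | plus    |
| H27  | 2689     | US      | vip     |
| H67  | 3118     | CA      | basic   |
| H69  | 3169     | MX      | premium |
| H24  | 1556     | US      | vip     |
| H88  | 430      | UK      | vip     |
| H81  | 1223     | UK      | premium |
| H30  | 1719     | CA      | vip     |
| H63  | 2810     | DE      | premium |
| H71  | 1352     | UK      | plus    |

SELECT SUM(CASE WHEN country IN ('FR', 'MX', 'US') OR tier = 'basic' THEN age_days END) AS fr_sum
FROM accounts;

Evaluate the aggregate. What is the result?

acct=H55: ✗
acct=H68: ✓ → 2232
acct=H27: ✓ → 2689
acct=H67: ✓ → 3118
acct=H69: ✓ → 3169
acct=H24: ✓ → 1556
acct=H88: ✗
acct=H81: ✗
acct=H30: ✗
acct=H63: ✗
acct=H71: ✗
fr_sum = 2232 + 2689 + 3118 + 3169 + 1556 = 12764

12764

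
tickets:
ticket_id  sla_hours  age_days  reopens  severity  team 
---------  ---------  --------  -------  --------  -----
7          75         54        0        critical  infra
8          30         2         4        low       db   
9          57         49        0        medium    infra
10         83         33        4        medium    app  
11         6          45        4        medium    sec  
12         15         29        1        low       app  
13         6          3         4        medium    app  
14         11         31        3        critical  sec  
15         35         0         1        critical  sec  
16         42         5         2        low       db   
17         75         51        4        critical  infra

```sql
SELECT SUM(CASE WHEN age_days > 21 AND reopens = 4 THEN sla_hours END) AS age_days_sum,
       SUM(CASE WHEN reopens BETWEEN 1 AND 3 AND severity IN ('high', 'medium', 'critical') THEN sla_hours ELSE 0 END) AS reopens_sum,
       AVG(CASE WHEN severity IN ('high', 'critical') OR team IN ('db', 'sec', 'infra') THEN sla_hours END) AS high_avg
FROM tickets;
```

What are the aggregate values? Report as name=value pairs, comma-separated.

[age_days_sum: age_days > 21 AND reopens = 4]
ticket_id=7: ✗
ticket_id=8: ✗
ticket_id=9: ✗
ticket_id=10: ✓ → 83
ticket_id=11: ✓ → 6
ticket_id=12: ✗
ticket_id=13: ✗
ticket_id=14: ✗
ticket_id=15: ✗
ticket_id=16: ✗
ticket_id=17: ✓ → 75
age_days_sum = 83 + 6 + 75 = 164
—
[reopens_sum: reopens BETWEEN 1 AND 3 AND severity IN ('high', 'medium', 'critical')]
ticket_id=7: ✗
ticket_id=8: ✗
ticket_id=9: ✗
ticket_id=10: ✗
ticket_id=11: ✗
ticket_id=12: ✗
ticket_id=13: ✗
ticket_id=14: ✓ → 11
ticket_id=15: ✓ → 35
ticket_id=16: ✗
ticket_id=17: ✗
reopens_sum = 11 + 35 = 46
—
[high_avg: severity IN ('high', 'critical') OR team IN ('db', 'sec', 'infra')]
ticket_id=7: ✓ → 75
ticket_id=8: ✓ → 30
ticket_id=9: ✓ → 57
ticket_id=10: ✗
ticket_id=11: ✓ → 6
ticket_id=12: ✗
ticket_id=13: ✗
ticket_id=14: ✓ → 11
ticket_id=15: ✓ → 35
ticket_id=16: ✓ → 42
ticket_id=17: ✓ → 75
high_avg = (75 + 30 + 57 + 6 + 11 + 35 + 42 + 75) / 8 = 41.375

age_days_sum=164, reopens_sum=46, high_avg=41.375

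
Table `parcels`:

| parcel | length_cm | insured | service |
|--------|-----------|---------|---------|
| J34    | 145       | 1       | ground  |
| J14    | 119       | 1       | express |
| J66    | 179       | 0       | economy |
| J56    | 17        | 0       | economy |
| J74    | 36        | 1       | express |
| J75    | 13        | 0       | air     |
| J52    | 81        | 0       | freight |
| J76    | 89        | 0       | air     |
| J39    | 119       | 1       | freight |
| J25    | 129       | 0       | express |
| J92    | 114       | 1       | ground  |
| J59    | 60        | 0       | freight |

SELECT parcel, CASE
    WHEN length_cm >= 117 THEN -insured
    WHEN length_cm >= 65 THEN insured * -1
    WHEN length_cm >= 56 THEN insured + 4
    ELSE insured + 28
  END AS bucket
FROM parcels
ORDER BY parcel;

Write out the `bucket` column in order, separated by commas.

parcel=J14: length_cm >= 117 → -1
parcel=J25: length_cm >= 117 → 0
parcel=J34: length_cm >= 117 → -1
parcel=J39: length_cm >= 117 → -1
parcel=J52: length_cm >= 65 → 0
parcel=J56: ELSE → 28
parcel=J59: length_cm >= 56 → 4
parcel=J66: length_cm >= 117 → 0
parcel=J74: ELSE → 29
parcel=J75: ELSE → 28
parcel=J76: length_cm >= 65 → 0
parcel=J92: length_cm >= 65 → -1

-1, 0, -1, -1, 0, 28, 4, 0, 29, 28, 0, -1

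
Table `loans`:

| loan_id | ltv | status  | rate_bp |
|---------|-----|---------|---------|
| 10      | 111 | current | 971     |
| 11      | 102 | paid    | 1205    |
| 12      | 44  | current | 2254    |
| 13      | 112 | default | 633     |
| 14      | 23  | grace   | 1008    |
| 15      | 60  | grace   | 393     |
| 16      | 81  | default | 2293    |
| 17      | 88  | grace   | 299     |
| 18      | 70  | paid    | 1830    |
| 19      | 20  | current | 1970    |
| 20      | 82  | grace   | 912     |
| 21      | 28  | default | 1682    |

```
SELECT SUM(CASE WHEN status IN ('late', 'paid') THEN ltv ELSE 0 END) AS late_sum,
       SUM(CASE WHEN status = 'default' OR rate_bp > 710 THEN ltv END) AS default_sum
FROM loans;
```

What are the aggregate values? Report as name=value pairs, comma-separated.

late_sum=172, default_sum=673

[late_sum: status IN ('late', 'paid')]
loan_id=10: ✗
loan_id=11: ✓ → 102
loan_id=12: ✗
loan_id=13: ✗
loan_id=14: ✗
loan_id=15: ✗
loan_id=16: ✗
loan_id=17: ✗
loan_id=18: ✓ → 70
loan_id=19: ✗
loan_id=20: ✗
loan_id=21: ✗
late_sum = 102 + 70 = 172
—
[default_sum: status = 'default' OR rate_bp > 710]
loan_id=10: ✓ → 111
loan_id=11: ✓ → 102
loan_id=12: ✓ → 44
loan_id=13: ✓ → 112
loan_id=14: ✓ → 23
loan_id=15: ✗
loan_id=16: ✓ → 81
loan_id=17: ✗
loan_id=18: ✓ → 70
loan_id=19: ✓ → 20
loan_id=20: ✓ → 82
loan_id=21: ✓ → 28
default_sum = 111 + 102 + 44 + 112 + 23 + 81 + 70 + 20 + 82 + 28 = 673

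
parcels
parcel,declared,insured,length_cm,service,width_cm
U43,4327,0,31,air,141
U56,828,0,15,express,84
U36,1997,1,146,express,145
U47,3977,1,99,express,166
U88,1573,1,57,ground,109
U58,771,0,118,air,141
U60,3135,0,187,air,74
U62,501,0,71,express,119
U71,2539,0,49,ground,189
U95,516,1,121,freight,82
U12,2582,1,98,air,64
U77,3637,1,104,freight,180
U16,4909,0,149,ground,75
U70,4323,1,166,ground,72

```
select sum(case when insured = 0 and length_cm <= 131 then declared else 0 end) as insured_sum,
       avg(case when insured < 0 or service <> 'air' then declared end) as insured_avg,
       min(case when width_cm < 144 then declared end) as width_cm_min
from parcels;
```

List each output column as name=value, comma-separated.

[insured_sum: insured = 0 and length_cm <= 131]
parcel=U43: ✓ → 4327
parcel=U56: ✓ → 828
parcel=U36: ✗
parcel=U47: ✗
parcel=U88: ✗
parcel=U58: ✓ → 771
parcel=U60: ✗
parcel=U62: ✓ → 501
parcel=U71: ✓ → 2539
parcel=U95: ✗
parcel=U12: ✗
parcel=U77: ✗
parcel=U16: ✗
parcel=U70: ✗
insured_sum = 4327 + 828 + 771 + 501 + 2539 = 8966
—
[insured_avg: insured < 0 or service <> 'air']
parcel=U43: ✗
parcel=U56: ✓ → 828
parcel=U36: ✓ → 1997
parcel=U47: ✓ → 3977
parcel=U88: ✓ → 1573
parcel=U58: ✗
parcel=U60: ✗
parcel=U62: ✓ → 501
parcel=U71: ✓ → 2539
parcel=U95: ✓ → 516
parcel=U12: ✗
parcel=U77: ✓ → 3637
parcel=U16: ✓ → 4909
parcel=U70: ✓ → 4323
insured_avg = (828 + 1997 + 3977 + 1573 + 501 + 2539 + 516 + 3637 + 4909 + 4323) / 10 = 2480
—
[width_cm_min: width_cm < 144]
parcel=U43: ✓ → 4327
parcel=U56: ✓ → 828
parcel=U36: ✗
parcel=U47: ✗
parcel=U88: ✓ → 1573
parcel=U58: ✓ → 771
parcel=U60: ✓ → 3135
parcel=U62: ✓ → 501
parcel=U71: ✗
parcel=U95: ✓ → 516
parcel=U12: ✓ → 2582
parcel=U77: ✗
parcel=U16: ✓ → 4909
parcel=U70: ✓ → 4323
width_cm_min = MIN(4327, 828, 1573, 771, 3135, 501, 516, 2582, 4909, 4323) = 501

insured_sum=8966, insured_avg=2480, width_cm_min=501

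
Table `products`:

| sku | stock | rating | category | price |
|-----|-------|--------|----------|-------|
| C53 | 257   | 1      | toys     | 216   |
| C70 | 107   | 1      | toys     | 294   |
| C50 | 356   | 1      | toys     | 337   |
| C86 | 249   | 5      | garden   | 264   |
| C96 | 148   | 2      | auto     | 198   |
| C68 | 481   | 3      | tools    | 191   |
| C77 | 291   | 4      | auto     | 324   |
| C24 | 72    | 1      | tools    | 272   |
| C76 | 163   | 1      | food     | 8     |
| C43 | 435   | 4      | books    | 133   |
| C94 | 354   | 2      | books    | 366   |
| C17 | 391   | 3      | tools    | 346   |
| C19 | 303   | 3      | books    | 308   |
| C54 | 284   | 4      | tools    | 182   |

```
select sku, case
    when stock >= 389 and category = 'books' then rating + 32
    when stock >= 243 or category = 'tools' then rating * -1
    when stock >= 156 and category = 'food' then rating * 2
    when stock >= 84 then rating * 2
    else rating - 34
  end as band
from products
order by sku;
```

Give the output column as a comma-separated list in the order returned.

sku=C17: stock >= 243 or category = 'tools' → -3
sku=C19: stock >= 243 or category = 'tools' → -3
sku=C24: stock >= 243 or category = 'tools' → -1
sku=C43: stock >= 389 and category = 'books' → 36
sku=C50: stock >= 243 or category = 'tools' → -1
sku=C53: stock >= 243 or category = 'tools' → -1
sku=C54: stock >= 243 or category = 'tools' → -4
sku=C68: stock >= 243 or category = 'tools' → -3
sku=C70: stock >= 84 → 2
sku=C76: stock >= 156 and category = 'food' → 2
sku=C77: stock >= 243 or category = 'tools' → -4
sku=C86: stock >= 243 or category = 'tools' → -5
sku=C94: stock >= 243 or category = 'tools' → -2
sku=C96: stock >= 84 → 4

-3, -3, -1, 36, -1, -1, -4, -3, 2, 2, -4, -5, -2, 4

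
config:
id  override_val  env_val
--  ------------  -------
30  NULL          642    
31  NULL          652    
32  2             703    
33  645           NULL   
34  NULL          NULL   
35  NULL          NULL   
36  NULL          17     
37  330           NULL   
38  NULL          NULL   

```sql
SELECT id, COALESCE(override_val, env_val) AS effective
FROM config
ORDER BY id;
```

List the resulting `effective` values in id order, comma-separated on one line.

642, 652, 2, 645, NULL, NULL, 17, 330, NULL

id=30: override_val=NULL, env_val=642 → 642
id=31: override_val=NULL, env_val=652 → 652
id=32: override_val=2 → 2
id=33: override_val=645 → 645
id=34: override_val=NULL, env_val=NULL (all NULL) → NULL
id=35: override_val=NULL, env_val=NULL (all NULL) → NULL
id=36: override_val=NULL, env_val=17 → 17
id=37: override_val=330 → 330
id=38: override_val=NULL, env_val=NULL (all NULL) → NULL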